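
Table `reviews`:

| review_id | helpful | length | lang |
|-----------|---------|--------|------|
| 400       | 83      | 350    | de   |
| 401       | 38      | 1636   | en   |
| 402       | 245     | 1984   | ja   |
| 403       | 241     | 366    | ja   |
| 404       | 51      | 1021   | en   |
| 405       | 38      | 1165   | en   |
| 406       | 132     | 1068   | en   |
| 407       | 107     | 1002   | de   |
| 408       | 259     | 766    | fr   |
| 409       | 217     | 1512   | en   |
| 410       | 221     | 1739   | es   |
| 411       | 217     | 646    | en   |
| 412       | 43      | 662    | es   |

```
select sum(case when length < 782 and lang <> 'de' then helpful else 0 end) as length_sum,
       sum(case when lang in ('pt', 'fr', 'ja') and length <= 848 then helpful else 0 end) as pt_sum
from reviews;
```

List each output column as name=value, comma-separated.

length_sum=760, pt_sum=500

[length_sum: length < 782 and lang <> 'de']
review_id=400: ✗
review_id=401: ✗
review_id=402: ✗
review_id=403: ✓ → 241
review_id=404: ✗
review_id=405: ✗
review_id=406: ✗
review_id=407: ✗
review_id=408: ✓ → 259
review_id=409: ✗
review_id=410: ✗
review_id=411: ✓ → 217
review_id=412: ✓ → 43
length_sum = 241 + 259 + 217 + 43 = 760
—
[pt_sum: lang in ('pt', 'fr', 'ja') and length <= 848]
review_id=400: ✗
review_id=401: ✗
review_id=402: ✗
review_id=403: ✓ → 241
review_id=404: ✗
review_id=405: ✗
review_id=406: ✗
review_id=407: ✗
review_id=408: ✓ → 259
review_id=409: ✗
review_id=410: ✗
review_id=411: ✗
review_id=412: ✗
pt_sum = 241 + 259 = 500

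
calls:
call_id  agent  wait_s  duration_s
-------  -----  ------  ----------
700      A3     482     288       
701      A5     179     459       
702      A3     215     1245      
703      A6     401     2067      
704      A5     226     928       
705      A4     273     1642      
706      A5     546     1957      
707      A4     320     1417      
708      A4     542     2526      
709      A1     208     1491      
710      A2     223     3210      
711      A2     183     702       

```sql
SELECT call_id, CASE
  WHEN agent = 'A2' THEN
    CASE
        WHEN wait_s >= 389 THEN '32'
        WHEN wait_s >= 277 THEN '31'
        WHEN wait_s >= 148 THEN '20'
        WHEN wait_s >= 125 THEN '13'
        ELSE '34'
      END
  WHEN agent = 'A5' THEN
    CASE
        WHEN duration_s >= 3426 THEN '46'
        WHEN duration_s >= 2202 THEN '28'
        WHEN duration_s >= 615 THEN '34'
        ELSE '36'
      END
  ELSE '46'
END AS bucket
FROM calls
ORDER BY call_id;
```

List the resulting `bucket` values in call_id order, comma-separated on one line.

call_id=700: agent='A3' → outer ELSE → 46
call_id=701: agent='A5' → inner[ELSE] → 36
call_id=702: agent='A3' → outer ELSE → 46
call_id=703: agent='A6' → outer ELSE → 46
call_id=704: agent='A5' → inner[duration_s >= 615] → 34
call_id=705: agent='A4' → outer ELSE → 46
call_id=706: agent='A5' → inner[duration_s >= 615] → 34
call_id=707: agent='A4' → outer ELSE → 46
call_id=708: agent='A4' → outer ELSE → 46
call_id=709: agent='A1' → outer ELSE → 46
call_id=710: agent='A2' → inner[wait_s >= 148] → 20
call_id=711: agent='A2' → inner[wait_s >= 148] → 20

46, 36, 46, 46, 34, 46, 34, 46, 46, 46, 20, 20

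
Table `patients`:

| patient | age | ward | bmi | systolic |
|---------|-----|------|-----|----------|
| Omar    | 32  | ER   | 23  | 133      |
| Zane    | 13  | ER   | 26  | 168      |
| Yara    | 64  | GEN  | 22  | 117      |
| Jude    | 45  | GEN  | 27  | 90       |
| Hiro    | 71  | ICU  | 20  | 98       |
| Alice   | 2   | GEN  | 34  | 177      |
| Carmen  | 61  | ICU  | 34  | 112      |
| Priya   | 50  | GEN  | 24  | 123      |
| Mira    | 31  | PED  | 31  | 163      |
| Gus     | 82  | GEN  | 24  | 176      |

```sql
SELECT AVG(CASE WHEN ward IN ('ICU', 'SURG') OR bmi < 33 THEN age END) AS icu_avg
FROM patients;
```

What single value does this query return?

49.8888888889

patient=Omar: ✓ → 32
patient=Zane: ✓ → 13
patient=Yara: ✓ → 64
patient=Jude: ✓ → 45
patient=Hiro: ✓ → 71
patient=Alice: ✗
patient=Carmen: ✓ → 61
patient=Priya: ✓ → 50
patient=Mira: ✓ → 31
patient=Gus: ✓ → 82
icu_avg = (32 + 13 + 64 + 45 + 71 + 61 + 50 + 31 + 82) / 9 = 49.8888888889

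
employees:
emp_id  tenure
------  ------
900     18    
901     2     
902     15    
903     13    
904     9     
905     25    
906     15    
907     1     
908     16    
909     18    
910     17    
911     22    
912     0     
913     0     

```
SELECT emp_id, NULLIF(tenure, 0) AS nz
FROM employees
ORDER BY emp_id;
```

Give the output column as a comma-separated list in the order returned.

emp_id=900: tenure=18 vs 0: differ → 18
emp_id=901: tenure=2 vs 0: differ → 2
emp_id=902: tenure=15 vs 0: differ → 15
emp_id=903: tenure=13 vs 0: differ → 13
emp_id=904: tenure=9 vs 0: differ → 9
emp_id=905: tenure=25 vs 0: differ → 25
emp_id=906: tenure=15 vs 0: differ → 15
emp_id=907: tenure=1 vs 0: differ → 1
emp_id=908: tenure=16 vs 0: differ → 16
emp_id=909: tenure=18 vs 0: differ → 18
emp_id=910: tenure=17 vs 0: differ → 17
emp_id=911: tenure=22 vs 0: differ → 22
emp_id=912: tenure=0 vs 0: equal → NULL
emp_id=913: tenure=0 vs 0: equal → NULL

18, 2, 15, 13, 9, 25, 15, 1, 16, 18, 17, 22, NULL, NULL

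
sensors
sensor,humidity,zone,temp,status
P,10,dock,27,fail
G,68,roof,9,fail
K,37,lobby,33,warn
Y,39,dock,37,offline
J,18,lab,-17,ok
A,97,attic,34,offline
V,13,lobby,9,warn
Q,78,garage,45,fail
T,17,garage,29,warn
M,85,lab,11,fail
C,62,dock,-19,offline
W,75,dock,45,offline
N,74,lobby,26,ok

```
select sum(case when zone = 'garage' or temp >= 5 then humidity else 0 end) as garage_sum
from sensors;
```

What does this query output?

sensor=P: ✓ → 10
sensor=G: ✓ → 68
sensor=K: ✓ → 37
sensor=Y: ✓ → 39
sensor=J: ✗
sensor=A: ✓ → 97
sensor=V: ✓ → 13
sensor=Q: ✓ → 78
sensor=T: ✓ → 17
sensor=M: ✓ → 85
sensor=C: ✗
sensor=W: ✓ → 75
sensor=N: ✓ → 74
garage_sum = 10 + 68 + 37 + 39 + 97 + 13 + 78 + 17 + 85 + 75 + 74 = 593

593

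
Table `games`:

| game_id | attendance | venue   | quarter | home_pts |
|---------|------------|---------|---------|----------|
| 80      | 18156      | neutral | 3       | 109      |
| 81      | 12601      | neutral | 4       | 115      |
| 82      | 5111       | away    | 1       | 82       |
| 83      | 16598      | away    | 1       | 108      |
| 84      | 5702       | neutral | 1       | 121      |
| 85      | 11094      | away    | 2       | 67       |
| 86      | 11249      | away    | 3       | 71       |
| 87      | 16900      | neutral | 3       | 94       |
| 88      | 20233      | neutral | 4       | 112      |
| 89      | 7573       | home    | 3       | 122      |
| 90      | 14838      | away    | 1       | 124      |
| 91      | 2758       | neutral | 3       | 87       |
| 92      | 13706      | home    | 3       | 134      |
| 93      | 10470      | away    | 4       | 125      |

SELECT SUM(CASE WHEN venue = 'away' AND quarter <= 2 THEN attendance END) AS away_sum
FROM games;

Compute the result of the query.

game_id=80: ✗
game_id=81: ✗
game_id=82: ✓ → 5111
game_id=83: ✓ → 16598
game_id=84: ✗
game_id=85: ✓ → 11094
game_id=86: ✗
game_id=87: ✗
game_id=88: ✗
game_id=89: ✗
game_id=90: ✓ → 14838
game_id=91: ✗
game_id=92: ✗
game_id=93: ✗
away_sum = 5111 + 16598 + 11094 + 14838 = 47641

47641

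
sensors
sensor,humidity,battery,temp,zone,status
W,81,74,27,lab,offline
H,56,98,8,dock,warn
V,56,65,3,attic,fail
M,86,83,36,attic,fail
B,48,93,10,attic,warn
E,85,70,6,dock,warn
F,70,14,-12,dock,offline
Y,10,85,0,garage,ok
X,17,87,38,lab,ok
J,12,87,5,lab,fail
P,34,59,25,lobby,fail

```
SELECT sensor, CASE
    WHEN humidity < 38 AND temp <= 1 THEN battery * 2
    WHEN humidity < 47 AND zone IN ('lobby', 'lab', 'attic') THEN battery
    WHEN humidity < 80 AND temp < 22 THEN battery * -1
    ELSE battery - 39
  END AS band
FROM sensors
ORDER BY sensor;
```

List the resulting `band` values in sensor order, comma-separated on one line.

-93, 31, -14, -98, 87, 44, 59, -65, 35, 87, 170

sensor=B: humidity < 80 AND temp < 22 → -93
sensor=E: ELSE → 31
sensor=F: humidity < 80 AND temp < 22 → -14
sensor=H: humidity < 80 AND temp < 22 → -98
sensor=J: humidity < 47 AND zone IN ('lobby', 'lab', 'attic') → 87
sensor=M: ELSE → 44
sensor=P: humidity < 47 AND zone IN ('lobby', 'lab', 'attic') → 59
sensor=V: humidity < 80 AND temp < 22 → -65
sensor=W: ELSE → 35
sensor=X: humidity < 47 AND zone IN ('lobby', 'lab', 'attic') → 87
sensor=Y: humidity < 38 AND temp <= 1 → 170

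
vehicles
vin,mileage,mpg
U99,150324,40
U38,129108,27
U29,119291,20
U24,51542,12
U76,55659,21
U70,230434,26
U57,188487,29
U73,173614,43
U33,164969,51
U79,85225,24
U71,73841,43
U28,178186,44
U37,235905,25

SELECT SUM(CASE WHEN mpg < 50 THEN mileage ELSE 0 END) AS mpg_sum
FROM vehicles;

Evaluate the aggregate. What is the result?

vin=U99: ✓ → 150324
vin=U38: ✓ → 129108
vin=U29: ✓ → 119291
vin=U24: ✓ → 51542
vin=U76: ✓ → 55659
vin=U70: ✓ → 230434
vin=U57: ✓ → 188487
vin=U73: ✓ → 173614
vin=U33: ✗
vin=U79: ✓ → 85225
vin=U71: ✓ → 73841
vin=U28: ✓ → 178186
vin=U37: ✓ → 235905
mpg_sum = 150324 + 129108 + 119291 + 51542 + 55659 + 230434 + 188487 + 173614 + 85225 + 73841 + 178186 + 235905 = 1671616

1671616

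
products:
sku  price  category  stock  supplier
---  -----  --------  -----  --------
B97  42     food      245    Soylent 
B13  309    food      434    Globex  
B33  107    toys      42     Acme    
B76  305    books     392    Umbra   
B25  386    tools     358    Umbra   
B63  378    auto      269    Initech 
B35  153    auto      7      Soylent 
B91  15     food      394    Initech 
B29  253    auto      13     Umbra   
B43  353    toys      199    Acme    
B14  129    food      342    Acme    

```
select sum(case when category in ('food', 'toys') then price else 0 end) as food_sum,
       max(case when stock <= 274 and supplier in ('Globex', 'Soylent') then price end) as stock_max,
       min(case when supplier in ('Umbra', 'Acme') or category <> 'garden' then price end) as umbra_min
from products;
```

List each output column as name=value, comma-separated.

food_sum=955, stock_max=153, umbra_min=15

[food_sum: category in ('food', 'toys')]
sku=B97: ✓ → 42
sku=B13: ✓ → 309
sku=B33: ✓ → 107
sku=B76: ✗
sku=B25: ✗
sku=B63: ✗
sku=B35: ✗
sku=B91: ✓ → 15
sku=B29: ✗
sku=B43: ✓ → 353
sku=B14: ✓ → 129
food_sum = 42 + 309 + 107 + 15 + 353 + 129 = 955
—
[stock_max: stock <= 274 and supplier in ('Globex', 'Soylent')]
sku=B97: ✓ → 42
sku=B13: ✗
sku=B33: ✗
sku=B76: ✗
sku=B25: ✗
sku=B63: ✗
sku=B35: ✓ → 153
sku=B91: ✗
sku=B29: ✗
sku=B43: ✗
sku=B14: ✗
stock_max = MAX(42, 153) = 153
—
[umbra_min: supplier in ('Umbra', 'Acme') or category <> 'garden']
sku=B97: ✓ → 42
sku=B13: ✓ → 309
sku=B33: ✓ → 107
sku=B76: ✓ → 305
sku=B25: ✓ → 386
sku=B63: ✓ → 378
sku=B35: ✓ → 153
sku=B91: ✓ → 15
sku=B29: ✓ → 253
sku=B43: ✓ → 353
sku=B14: ✓ → 129
umbra_min = MIN(42, 309, 107, 305, 386, 378, 153, 15, 253, 353, 129) = 15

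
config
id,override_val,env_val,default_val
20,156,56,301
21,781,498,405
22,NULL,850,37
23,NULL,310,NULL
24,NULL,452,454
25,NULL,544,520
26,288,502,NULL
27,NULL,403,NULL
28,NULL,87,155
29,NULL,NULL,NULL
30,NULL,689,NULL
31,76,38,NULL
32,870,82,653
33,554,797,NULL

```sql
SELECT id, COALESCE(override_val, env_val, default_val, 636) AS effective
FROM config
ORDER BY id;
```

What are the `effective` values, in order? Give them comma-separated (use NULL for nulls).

156, 781, 850, 310, 452, 544, 288, 403, 87, 636, 689, 76, 870, 554

id=20: override_val=156 → 156
id=21: override_val=781 → 781
id=22: override_val=NULL, env_val=850 → 850
id=23: override_val=NULL, env_val=310 → 310
id=24: override_val=NULL, env_val=452 → 452
id=25: override_val=NULL, env_val=544 → 544
id=26: override_val=288 → 288
id=27: override_val=NULL, env_val=403 → 403
id=28: override_val=NULL, env_val=87 → 87
id=29: override_val=NULL, env_val=NULL, default_val=NULL, → literal 636 → 636
id=30: override_val=NULL, env_val=689 → 689
id=31: override_val=76 → 76
id=32: override_val=870 → 870
id=33: override_val=554 → 554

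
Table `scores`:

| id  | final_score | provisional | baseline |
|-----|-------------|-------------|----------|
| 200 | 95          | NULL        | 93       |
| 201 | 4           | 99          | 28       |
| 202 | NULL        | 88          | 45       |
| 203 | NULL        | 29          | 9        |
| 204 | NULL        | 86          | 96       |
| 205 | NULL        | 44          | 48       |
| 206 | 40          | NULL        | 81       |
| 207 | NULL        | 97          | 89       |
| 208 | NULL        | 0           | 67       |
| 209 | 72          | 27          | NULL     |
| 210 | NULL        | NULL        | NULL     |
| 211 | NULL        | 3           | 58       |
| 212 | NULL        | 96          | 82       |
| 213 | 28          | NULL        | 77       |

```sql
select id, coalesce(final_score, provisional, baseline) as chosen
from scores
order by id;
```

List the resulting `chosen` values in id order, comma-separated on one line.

95, 4, 88, 29, 86, 44, 40, 97, 0, 72, NULL, 3, 96, 28

id=200: final_score=95 → 95
id=201: final_score=4 → 4
id=202: final_score=NULL, provisional=88 → 88
id=203: final_score=NULL, provisional=29 → 29
id=204: final_score=NULL, provisional=86 → 86
id=205: final_score=NULL, provisional=44 → 44
id=206: final_score=40 → 40
id=207: final_score=NULL, provisional=97 → 97
id=208: final_score=NULL, provisional=0 → 0
id=209: final_score=72 → 72
id=210: final_score=NULL, provisional=NULL, baseline=NULL (all NULL) → NULL
id=211: final_score=NULL, provisional=3 → 3
id=212: final_score=NULL, provisional=96 → 96
id=213: final_score=28 → 28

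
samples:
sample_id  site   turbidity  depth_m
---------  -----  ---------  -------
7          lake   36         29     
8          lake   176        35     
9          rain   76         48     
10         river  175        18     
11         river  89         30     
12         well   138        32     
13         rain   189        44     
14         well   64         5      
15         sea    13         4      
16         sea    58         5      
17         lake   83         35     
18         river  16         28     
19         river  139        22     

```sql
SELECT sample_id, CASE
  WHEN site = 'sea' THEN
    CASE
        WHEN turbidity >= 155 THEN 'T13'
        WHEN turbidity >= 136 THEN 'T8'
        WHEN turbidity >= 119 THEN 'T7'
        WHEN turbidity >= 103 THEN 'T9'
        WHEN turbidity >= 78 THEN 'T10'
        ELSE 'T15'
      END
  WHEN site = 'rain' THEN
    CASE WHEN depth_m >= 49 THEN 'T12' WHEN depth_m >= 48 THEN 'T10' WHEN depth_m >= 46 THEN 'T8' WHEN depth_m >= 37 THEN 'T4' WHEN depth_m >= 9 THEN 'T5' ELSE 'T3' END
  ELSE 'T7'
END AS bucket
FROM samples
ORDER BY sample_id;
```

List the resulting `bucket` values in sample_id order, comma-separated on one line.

sample_id=7: site='lake' → outer ELSE → T7
sample_id=8: site='lake' → outer ELSE → T7
sample_id=9: site='rain' → inner[depth_m >= 48] → T10
sample_id=10: site='river' → outer ELSE → T7
sample_id=11: site='river' → outer ELSE → T7
sample_id=12: site='well' → outer ELSE → T7
sample_id=13: site='rain' → inner[depth_m >= 37] → T4
sample_id=14: site='well' → outer ELSE → T7
sample_id=15: site='sea' → inner[ELSE] → T15
sample_id=16: site='sea' → inner[ELSE] → T15
sample_id=17: site='lake' → outer ELSE → T7
sample_id=18: site='river' → outer ELSE → T7
sample_id=19: site='river' → outer ELSE → T7

T7, T7, T10, T7, T7, T7, T4, T7, T15, T15, T7, T7, T7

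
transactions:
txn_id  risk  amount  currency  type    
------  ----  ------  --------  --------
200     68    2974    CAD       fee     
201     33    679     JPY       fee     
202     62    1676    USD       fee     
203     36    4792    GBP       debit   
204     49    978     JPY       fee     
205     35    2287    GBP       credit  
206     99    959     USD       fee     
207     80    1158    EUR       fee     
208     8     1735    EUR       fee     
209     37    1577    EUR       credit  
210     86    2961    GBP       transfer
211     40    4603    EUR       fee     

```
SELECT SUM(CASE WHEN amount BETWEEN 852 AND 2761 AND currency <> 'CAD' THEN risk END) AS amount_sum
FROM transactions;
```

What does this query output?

txn_id=200: ✗
txn_id=201: ✗
txn_id=202: ✓ → 62
txn_id=203: ✗
txn_id=204: ✓ → 49
txn_id=205: ✓ → 35
txn_id=206: ✓ → 99
txn_id=207: ✓ → 80
txn_id=208: ✓ → 8
txn_id=209: ✓ → 37
txn_id=210: ✗
txn_id=211: ✗
amount_sum = 62 + 49 + 35 + 99 + 80 + 8 + 37 = 370

370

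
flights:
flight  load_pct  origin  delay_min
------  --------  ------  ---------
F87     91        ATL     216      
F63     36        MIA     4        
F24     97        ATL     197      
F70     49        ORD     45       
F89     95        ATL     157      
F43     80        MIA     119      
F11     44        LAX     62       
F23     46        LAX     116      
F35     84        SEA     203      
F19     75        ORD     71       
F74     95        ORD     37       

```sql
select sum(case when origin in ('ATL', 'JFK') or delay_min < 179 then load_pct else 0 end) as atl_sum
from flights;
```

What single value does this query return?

708

flight=F87: ✓ → 91
flight=F63: ✓ → 36
flight=F24: ✓ → 97
flight=F70: ✓ → 49
flight=F89: ✓ → 95
flight=F43: ✓ → 80
flight=F11: ✓ → 44
flight=F23: ✓ → 46
flight=F35: ✗
flight=F19: ✓ → 75
flight=F74: ✓ → 95
atl_sum = 91 + 36 + 97 + 49 + 95 + 80 + 44 + 46 + 75 + 95 = 708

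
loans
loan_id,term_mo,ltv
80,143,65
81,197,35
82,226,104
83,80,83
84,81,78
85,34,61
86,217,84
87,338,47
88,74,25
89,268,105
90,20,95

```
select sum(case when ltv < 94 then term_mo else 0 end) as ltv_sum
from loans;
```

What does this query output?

loan_id=80: ✓ → 143
loan_id=81: ✓ → 197
loan_id=82: ✗
loan_id=83: ✓ → 80
loan_id=84: ✓ → 81
loan_id=85: ✓ → 34
loan_id=86: ✓ → 217
loan_id=87: ✓ → 338
loan_id=88: ✓ → 74
loan_id=89: ✗
loan_id=90: ✗
ltv_sum = 143 + 197 + 80 + 81 + 34 + 217 + 338 + 74 = 1164

1164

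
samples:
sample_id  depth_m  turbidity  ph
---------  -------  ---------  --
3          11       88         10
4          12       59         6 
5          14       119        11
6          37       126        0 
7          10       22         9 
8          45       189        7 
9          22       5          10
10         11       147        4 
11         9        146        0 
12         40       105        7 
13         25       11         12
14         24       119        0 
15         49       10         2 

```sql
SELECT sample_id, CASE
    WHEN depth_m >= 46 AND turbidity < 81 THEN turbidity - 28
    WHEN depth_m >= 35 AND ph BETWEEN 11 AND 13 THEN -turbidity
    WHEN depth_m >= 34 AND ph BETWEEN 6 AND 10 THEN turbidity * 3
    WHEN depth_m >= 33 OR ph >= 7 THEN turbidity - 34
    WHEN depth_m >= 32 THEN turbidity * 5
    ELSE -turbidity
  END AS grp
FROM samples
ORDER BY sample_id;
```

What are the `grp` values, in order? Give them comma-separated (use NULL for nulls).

54, -59, 85, 92, -12, 567, -29, -147, -146, 315, -23, -119, -18

sample_id=3: depth_m >= 33 OR ph >= 7 → 54
sample_id=4: ELSE → -59
sample_id=5: depth_m >= 33 OR ph >= 7 → 85
sample_id=6: depth_m >= 33 OR ph >= 7 → 92
sample_id=7: depth_m >= 33 OR ph >= 7 → -12
sample_id=8: depth_m >= 34 AND ph BETWEEN 6 AND 10 → 567
sample_id=9: depth_m >= 33 OR ph >= 7 → -29
sample_id=10: ELSE → -147
sample_id=11: ELSE → -146
sample_id=12: depth_m >= 34 AND ph BETWEEN 6 AND 10 → 315
sample_id=13: depth_m >= 33 OR ph >= 7 → -23
sample_id=14: ELSE → -119
sample_id=15: depth_m >= 46 AND turbidity < 81 → -18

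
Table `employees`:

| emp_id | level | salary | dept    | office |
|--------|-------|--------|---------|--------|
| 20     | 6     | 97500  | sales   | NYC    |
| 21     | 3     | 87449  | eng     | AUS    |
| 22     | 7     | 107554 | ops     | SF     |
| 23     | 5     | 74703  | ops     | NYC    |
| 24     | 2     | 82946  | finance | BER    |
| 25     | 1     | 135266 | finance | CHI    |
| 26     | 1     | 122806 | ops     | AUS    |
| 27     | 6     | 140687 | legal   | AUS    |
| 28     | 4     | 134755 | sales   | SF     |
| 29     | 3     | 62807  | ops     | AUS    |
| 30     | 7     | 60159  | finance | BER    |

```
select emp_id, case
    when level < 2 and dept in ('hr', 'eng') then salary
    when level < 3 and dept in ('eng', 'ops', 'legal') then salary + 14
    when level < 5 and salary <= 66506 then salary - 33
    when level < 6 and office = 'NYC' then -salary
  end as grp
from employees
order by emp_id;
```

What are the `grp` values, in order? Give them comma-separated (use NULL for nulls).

emp_id=20: (no match → NULL) → NULL
emp_id=21: (no match → NULL) → NULL
emp_id=22: (no match → NULL) → NULL
emp_id=23: level < 6 and office = 'NYC' → -74703
emp_id=24: (no match → NULL) → NULL
emp_id=25: (no match → NULL) → NULL
emp_id=26: level < 3 and dept in ('eng', 'ops', 'legal') → 122820
emp_id=27: (no match → NULL) → NULL
emp_id=28: (no match → NULL) → NULL
emp_id=29: level < 5 and salary <= 66506 → 62774
emp_id=30: (no match → NULL) → NULL

NULL, NULL, NULL, -74703, NULL, NULL, 122820, NULL, NULL, 62774, NULL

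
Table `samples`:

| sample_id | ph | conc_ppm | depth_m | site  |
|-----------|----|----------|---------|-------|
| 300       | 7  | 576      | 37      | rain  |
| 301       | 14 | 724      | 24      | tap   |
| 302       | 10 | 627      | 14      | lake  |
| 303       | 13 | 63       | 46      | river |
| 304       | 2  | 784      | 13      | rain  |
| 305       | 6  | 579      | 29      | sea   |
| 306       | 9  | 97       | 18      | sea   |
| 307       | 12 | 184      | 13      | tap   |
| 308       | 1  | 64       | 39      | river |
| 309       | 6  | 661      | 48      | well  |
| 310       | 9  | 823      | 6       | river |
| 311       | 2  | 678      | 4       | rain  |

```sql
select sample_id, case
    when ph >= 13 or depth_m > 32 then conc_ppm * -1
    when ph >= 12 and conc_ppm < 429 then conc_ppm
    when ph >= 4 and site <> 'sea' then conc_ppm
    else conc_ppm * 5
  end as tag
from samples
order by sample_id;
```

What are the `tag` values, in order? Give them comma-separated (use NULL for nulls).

sample_id=300: ph >= 13 or depth_m > 32 → -576
sample_id=301: ph >= 13 or depth_m > 32 → -724
sample_id=302: ph >= 4 and site <> 'sea' → 627
sample_id=303: ph >= 13 or depth_m > 32 → -63
sample_id=304: ELSE → 3920
sample_id=305: ELSE → 2895
sample_id=306: ELSE → 485
sample_id=307: ph >= 12 and conc_ppm < 429 → 184
sample_id=308: ph >= 13 or depth_m > 32 → -64
sample_id=309: ph >= 13 or depth_m > 32 → -661
sample_id=310: ph >= 4 and site <> 'sea' → 823
sample_id=311: ELSE → 3390

-576, -724, 627, -63, 3920, 2895, 485, 184, -64, -661, 823, 3390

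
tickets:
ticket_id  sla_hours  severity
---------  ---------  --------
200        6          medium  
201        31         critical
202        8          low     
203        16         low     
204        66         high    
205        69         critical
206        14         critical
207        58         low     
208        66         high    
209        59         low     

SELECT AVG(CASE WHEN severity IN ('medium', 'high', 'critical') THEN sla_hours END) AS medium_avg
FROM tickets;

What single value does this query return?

42

ticket_id=200: ✓ → 6
ticket_id=201: ✓ → 31
ticket_id=202: ✗
ticket_id=203: ✗
ticket_id=204: ✓ → 66
ticket_id=205: ✓ → 69
ticket_id=206: ✓ → 14
ticket_id=207: ✗
ticket_id=208: ✓ → 66
ticket_id=209: ✗
medium_avg = (6 + 31 + 66 + 69 + 14 + 66) / 6 = 42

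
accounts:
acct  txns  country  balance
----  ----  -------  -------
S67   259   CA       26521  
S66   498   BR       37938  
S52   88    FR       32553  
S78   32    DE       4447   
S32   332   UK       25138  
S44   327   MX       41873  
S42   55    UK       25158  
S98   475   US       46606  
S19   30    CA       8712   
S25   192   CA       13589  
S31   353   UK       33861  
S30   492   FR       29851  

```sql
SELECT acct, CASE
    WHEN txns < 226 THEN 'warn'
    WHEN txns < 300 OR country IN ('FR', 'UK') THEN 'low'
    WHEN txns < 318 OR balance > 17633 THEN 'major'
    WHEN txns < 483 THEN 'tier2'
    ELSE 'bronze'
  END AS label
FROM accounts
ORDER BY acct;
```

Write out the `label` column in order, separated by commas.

acct=S19: txns < 226 → warn
acct=S25: txns < 226 → warn
acct=S30: txns < 300 OR country IN ('FR', 'UK') → low
acct=S31: txns < 300 OR country IN ('FR', 'UK') → low
acct=S32: txns < 300 OR country IN ('FR', 'UK') → low
acct=S42: txns < 226 → warn
acct=S44: txns < 318 OR balance > 17633 → major
acct=S52: txns < 226 → warn
acct=S66: txns < 318 OR balance > 17633 → major
acct=S67: txns < 300 OR country IN ('FR', 'UK') → low
acct=S78: txns < 226 → warn
acct=S98: txns < 318 OR balance > 17633 → major

warn, warn, low, low, low, warn, major, warn, major, low, warn, major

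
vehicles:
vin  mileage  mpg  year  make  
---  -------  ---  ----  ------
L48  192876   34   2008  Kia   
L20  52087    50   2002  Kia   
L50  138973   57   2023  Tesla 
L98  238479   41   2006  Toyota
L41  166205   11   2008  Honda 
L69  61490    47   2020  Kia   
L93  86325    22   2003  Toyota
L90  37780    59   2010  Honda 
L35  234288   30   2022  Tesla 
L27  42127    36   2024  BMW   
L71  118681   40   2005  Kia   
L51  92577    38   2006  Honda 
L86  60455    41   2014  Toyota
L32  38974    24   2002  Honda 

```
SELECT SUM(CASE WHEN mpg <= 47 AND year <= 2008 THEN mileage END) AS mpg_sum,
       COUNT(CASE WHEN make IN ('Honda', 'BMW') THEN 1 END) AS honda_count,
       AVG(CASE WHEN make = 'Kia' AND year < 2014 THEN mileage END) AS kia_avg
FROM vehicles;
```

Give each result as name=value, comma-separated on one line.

mpg_sum=934117, honda_count=5, kia_avg=121214.6666666667

[mpg_sum: mpg <= 47 AND year <= 2008]
vin=L48: ✓ → 192876
vin=L20: ✗
vin=L50: ✗
vin=L98: ✓ → 238479
vin=L41: ✓ → 166205
vin=L69: ✗
vin=L93: ✓ → 86325
vin=L90: ✗
vin=L35: ✗
vin=L27: ✗
vin=L71: ✓ → 118681
vin=L51: ✓ → 92577
vin=L86: ✗
vin=L32: ✓ → 38974
mpg_sum = 192876 + 238479 + 166205 + 86325 + 118681 + 92577 + 38974 = 934117
—
[honda_count: make IN ('Honda', 'BMW')]
vin=L48: ✗
vin=L20: ✗
vin=L50: ✗
vin=L98: ✗
vin=L41: ✓ → 1
vin=L69: ✗
vin=L93: ✗
vin=L90: ✓ → 1
vin=L35: ✗
vin=L27: ✓ → 1
vin=L71: ✗
vin=L51: ✓ → 1
vin=L86: ✗
vin=L32: ✓ → 1
honda_count = COUNT(1, 1, 1, 1, 1) = 5
—
[kia_avg: make = 'Kia' AND year < 2014]
vin=L48: ✓ → 192876
vin=L20: ✓ → 52087
vin=L50: ✗
vin=L98: ✗
vin=L41: ✗
vin=L69: ✗
vin=L93: ✗
vin=L90: ✗
vin=L35: ✗
vin=L27: ✗
vin=L71: ✓ → 118681
vin=L51: ✗
vin=L86: ✗
vin=L32: ✗
kia_avg = (192876 + 52087 + 118681) / 3 = 121214.6666666667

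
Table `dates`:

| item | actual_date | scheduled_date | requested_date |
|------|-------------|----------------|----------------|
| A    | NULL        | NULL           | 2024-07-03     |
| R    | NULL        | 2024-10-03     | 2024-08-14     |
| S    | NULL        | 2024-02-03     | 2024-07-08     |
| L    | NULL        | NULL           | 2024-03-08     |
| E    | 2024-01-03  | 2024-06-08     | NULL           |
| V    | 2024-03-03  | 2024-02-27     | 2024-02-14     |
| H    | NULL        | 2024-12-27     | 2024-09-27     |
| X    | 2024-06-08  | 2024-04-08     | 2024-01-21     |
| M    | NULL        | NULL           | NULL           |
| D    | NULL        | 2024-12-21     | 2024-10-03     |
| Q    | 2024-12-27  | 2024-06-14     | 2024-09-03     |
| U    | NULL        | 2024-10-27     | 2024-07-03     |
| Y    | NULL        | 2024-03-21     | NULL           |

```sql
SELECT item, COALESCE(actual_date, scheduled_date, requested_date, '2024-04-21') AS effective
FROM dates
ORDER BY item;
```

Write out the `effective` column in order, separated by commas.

2024-07-03, 2024-12-21, 2024-01-03, 2024-12-27, 2024-03-08, 2024-04-21, 2024-12-27, 2024-10-03, 2024-02-03, 2024-10-27, 2024-03-03, 2024-06-08, 2024-03-21

item=A: actual_date=NULL, scheduled_date=NULL, requested_date=2024-07-03 → 2024-07-03
item=D: actual_date=NULL, scheduled_date=2024-12-21 → 2024-12-21
item=E: actual_date=2024-01-03 → 2024-01-03
item=H: actual_date=NULL, scheduled_date=2024-12-27 → 2024-12-27
item=L: actual_date=NULL, scheduled_date=NULL, requested_date=2024-03-08 → 2024-03-08
item=M: actual_date=NULL, scheduled_date=NULL, requested_date=NULL, → literal 2024-04-21 → 2024-04-21
item=Q: actual_date=2024-12-27 → 2024-12-27
item=R: actual_date=NULL, scheduled_date=2024-10-03 → 2024-10-03
item=S: actual_date=NULL, scheduled_date=2024-02-03 → 2024-02-03
item=U: actual_date=NULL, scheduled_date=2024-10-27 → 2024-10-27
item=V: actual_date=2024-03-03 → 2024-03-03
item=X: actual_date=2024-06-08 → 2024-06-08
item=Y: actual_date=NULL, scheduled_date=2024-03-21 → 2024-03-21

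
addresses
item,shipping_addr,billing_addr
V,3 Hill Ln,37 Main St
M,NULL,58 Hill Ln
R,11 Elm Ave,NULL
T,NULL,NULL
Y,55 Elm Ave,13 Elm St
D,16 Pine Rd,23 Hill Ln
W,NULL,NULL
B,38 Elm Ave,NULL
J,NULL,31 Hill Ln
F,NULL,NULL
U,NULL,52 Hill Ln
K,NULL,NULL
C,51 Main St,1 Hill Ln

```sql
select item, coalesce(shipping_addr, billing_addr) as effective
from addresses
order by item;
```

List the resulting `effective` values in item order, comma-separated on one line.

item=B: shipping_addr=38 Elm Ave → 38 Elm Ave
item=C: shipping_addr=51 Main St → 51 Main St
item=D: shipping_addr=16 Pine Rd → 16 Pine Rd
item=F: shipping_addr=NULL, billing_addr=NULL (all NULL) → NULL
item=J: shipping_addr=NULL, billing_addr=31 Hill Ln → 31 Hill Ln
item=K: shipping_addr=NULL, billing_addr=NULL (all NULL) → NULL
item=M: shipping_addr=NULL, billing_addr=58 Hill Ln → 58 Hill Ln
item=R: shipping_addr=11 Elm Ave → 11 Elm Ave
item=T: shipping_addr=NULL, billing_addr=NULL (all NULL) → NULL
item=U: shipping_addr=NULL, billing_addr=52 Hill Ln → 52 Hill Ln
item=V: shipping_addr=3 Hill Ln → 3 Hill Ln
item=W: shipping_addr=NULL, billing_addr=NULL (all NULL) → NULL
item=Y: shipping_addr=55 Elm Ave → 55 Elm Ave

38 Elm Ave, 51 Main St, 16 Pine Rd, NULL, 31 Hill Ln, NULL, 58 Hill Ln, 11 Elm Ave, NULL, 52 Hill Ln, 3 Hill Ln, NULL, 55 Elm Ave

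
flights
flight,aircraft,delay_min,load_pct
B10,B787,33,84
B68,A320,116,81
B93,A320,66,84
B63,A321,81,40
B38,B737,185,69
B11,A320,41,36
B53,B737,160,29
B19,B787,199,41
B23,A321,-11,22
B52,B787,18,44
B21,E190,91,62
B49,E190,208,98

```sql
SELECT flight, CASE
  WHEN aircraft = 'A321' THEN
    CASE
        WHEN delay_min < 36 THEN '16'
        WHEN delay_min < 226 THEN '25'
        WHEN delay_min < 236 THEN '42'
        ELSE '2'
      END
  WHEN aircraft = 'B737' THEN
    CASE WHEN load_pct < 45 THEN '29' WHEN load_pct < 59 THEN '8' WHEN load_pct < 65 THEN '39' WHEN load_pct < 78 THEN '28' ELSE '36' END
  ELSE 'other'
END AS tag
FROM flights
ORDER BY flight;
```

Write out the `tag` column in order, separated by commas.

flight=B10: aircraft='B787' → outer ELSE → other
flight=B11: aircraft='A320' → outer ELSE → other
flight=B19: aircraft='B787' → outer ELSE → other
flight=B21: aircraft='E190' → outer ELSE → other
flight=B23: aircraft='A321' → inner[delay_min < 36] → 16
flight=B38: aircraft='B737' → inner[load_pct < 78] → 28
flight=B49: aircraft='E190' → outer ELSE → other
flight=B52: aircraft='B787' → outer ELSE → other
flight=B53: aircraft='B737' → inner[load_pct < 45] → 29
flight=B63: aircraft='A321' → inner[delay_min < 226] → 25
flight=B68: aircraft='A320' → outer ELSE → other
flight=B93: aircraft='A320' → outer ELSE → other

other, other, other, other, 16, 28, other, other, 29, 25, other, other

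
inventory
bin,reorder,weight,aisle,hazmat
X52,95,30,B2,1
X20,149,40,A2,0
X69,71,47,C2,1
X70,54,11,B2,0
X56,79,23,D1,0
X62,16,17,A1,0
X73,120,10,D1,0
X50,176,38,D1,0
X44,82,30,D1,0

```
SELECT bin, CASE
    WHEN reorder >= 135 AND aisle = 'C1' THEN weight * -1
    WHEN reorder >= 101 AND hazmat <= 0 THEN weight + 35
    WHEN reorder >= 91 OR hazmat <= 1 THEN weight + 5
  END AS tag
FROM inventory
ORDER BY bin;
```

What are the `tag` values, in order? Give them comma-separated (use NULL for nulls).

bin=X20: reorder >= 101 AND hazmat <= 0 → 75
bin=X44: reorder >= 91 OR hazmat <= 1 → 35
bin=X50: reorder >= 101 AND hazmat <= 0 → 73
bin=X52: reorder >= 91 OR hazmat <= 1 → 35
bin=X56: reorder >= 91 OR hazmat <= 1 → 28
bin=X62: reorder >= 91 OR hazmat <= 1 → 22
bin=X69: reorder >= 91 OR hazmat <= 1 → 52
bin=X70: reorder >= 91 OR hazmat <= 1 → 16
bin=X73: reorder >= 101 AND hazmat <= 0 → 45

75, 35, 73, 35, 28, 22, 52, 16, 45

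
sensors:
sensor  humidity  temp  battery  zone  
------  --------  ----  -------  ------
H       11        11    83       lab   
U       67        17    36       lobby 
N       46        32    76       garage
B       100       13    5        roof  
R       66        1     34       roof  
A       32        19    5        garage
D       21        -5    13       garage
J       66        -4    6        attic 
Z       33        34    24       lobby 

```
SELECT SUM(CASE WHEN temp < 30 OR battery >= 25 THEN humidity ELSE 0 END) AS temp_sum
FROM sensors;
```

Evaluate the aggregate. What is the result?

409

sensor=H: ✓ → 11
sensor=U: ✓ → 67
sensor=N: ✓ → 46
sensor=B: ✓ → 100
sensor=R: ✓ → 66
sensor=A: ✓ → 32
sensor=D: ✓ → 21
sensor=J: ✓ → 66
sensor=Z: ✗
temp_sum = 11 + 67 + 46 + 100 + 66 + 32 + 21 + 66 = 409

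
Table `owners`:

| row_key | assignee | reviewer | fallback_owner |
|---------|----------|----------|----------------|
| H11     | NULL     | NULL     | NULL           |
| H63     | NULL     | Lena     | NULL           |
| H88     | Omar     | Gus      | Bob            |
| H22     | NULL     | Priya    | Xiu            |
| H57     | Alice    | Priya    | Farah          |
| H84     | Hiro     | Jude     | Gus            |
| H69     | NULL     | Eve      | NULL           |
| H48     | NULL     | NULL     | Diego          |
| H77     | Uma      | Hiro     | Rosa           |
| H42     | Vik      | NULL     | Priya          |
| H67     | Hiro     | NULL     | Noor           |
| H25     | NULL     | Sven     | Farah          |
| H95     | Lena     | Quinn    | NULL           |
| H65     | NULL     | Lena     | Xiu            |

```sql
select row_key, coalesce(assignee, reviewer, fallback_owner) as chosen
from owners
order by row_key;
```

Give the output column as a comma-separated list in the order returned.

row_key=H11: assignee=NULL, reviewer=NULL, fallback_owner=NULL (all NULL) → NULL
row_key=H22: assignee=NULL, reviewer=Priya → Priya
row_key=H25: assignee=NULL, reviewer=Sven → Sven
row_key=H42: assignee=Vik → Vik
row_key=H48: assignee=NULL, reviewer=NULL, fallback_owner=Diego → Diego
row_key=H57: assignee=Alice → Alice
row_key=H63: assignee=NULL, reviewer=Lena → Lena
row_key=H65: assignee=NULL, reviewer=Lena → Lena
row_key=H67: assignee=Hiro → Hiro
row_key=H69: assignee=NULL, reviewer=Eve → Eve
row_key=H77: assignee=Uma → Uma
row_key=H84: assignee=Hiro → Hiro
row_key=H88: assignee=Omar → Omar
row_key=H95: assignee=Lena → Lena

NULL, Priya, Sven, Vik, Diego, Alice, Lena, Lena, Hiro, Eve, Uma, Hiro, Omar, Lena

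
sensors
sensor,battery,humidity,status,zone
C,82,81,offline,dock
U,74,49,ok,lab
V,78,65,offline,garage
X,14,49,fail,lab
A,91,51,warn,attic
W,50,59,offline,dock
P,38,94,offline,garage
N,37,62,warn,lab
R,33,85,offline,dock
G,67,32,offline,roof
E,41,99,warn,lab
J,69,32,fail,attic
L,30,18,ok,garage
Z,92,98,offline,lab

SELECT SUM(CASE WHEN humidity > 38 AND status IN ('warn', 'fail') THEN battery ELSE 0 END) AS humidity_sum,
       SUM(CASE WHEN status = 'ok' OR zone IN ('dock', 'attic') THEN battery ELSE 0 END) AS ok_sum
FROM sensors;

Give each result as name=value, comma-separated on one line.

[humidity_sum: humidity > 38 AND status IN ('warn', 'fail')]
sensor=C: ✗
sensor=U: ✗
sensor=V: ✗
sensor=X: ✓ → 14
sensor=A: ✓ → 91
sensor=W: ✗
sensor=P: ✗
sensor=N: ✓ → 37
sensor=R: ✗
sensor=G: ✗
sensor=E: ✓ → 41
sensor=J: ✗
sensor=L: ✗
sensor=Z: ✗
humidity_sum = 14 + 91 + 37 + 41 = 183
—
[ok_sum: status = 'ok' OR zone IN ('dock', 'attic')]
sensor=C: ✓ → 82
sensor=U: ✓ → 74
sensor=V: ✗
sensor=X: ✗
sensor=A: ✓ → 91
sensor=W: ✓ → 50
sensor=P: ✗
sensor=N: ✗
sensor=R: ✓ → 33
sensor=G: ✗
sensor=E: ✗
sensor=J: ✓ → 69
sensor=L: ✓ → 30
sensor=Z: ✗
ok_sum = 82 + 74 + 91 + 50 + 33 + 69 + 30 = 429

humidity_sum=183, ok_sum=429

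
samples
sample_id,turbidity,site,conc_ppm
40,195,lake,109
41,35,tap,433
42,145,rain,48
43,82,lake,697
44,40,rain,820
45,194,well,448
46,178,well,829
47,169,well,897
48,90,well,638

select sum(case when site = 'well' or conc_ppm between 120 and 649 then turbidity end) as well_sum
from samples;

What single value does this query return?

666

sample_id=40: ✗
sample_id=41: ✓ → 35
sample_id=42: ✗
sample_id=43: ✗
sample_id=44: ✗
sample_id=45: ✓ → 194
sample_id=46: ✓ → 178
sample_id=47: ✓ → 169
sample_id=48: ✓ → 90
well_sum = 35 + 194 + 178 + 169 + 90 = 666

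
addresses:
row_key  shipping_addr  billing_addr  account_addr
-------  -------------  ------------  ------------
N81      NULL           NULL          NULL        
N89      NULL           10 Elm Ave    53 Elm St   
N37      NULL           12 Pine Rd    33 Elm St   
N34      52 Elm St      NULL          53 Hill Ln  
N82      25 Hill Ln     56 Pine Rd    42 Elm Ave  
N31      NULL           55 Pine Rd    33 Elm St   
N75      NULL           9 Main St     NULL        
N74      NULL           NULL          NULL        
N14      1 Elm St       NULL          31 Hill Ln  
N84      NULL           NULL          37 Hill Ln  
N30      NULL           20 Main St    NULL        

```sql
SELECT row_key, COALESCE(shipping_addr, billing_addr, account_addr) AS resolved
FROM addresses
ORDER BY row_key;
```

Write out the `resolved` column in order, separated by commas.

1 Elm St, 20 Main St, 55 Pine Rd, 52 Elm St, 12 Pine Rd, NULL, 9 Main St, NULL, 25 Hill Ln, 37 Hill Ln, 10 Elm Ave

row_key=N14: shipping_addr=1 Elm St → 1 Elm St
row_key=N30: shipping_addr=NULL, billing_addr=20 Main St → 20 Main St
row_key=N31: shipping_addr=NULL, billing_addr=55 Pine Rd → 55 Pine Rd
row_key=N34: shipping_addr=52 Elm St → 52 Elm St
row_key=N37: shipping_addr=NULL, billing_addr=12 Pine Rd → 12 Pine Rd
row_key=N74: shipping_addr=NULL, billing_addr=NULL, account_addr=NULL (all NULL) → NULL
row_key=N75: shipping_addr=NULL, billing_addr=9 Main St → 9 Main St
row_key=N81: shipping_addr=NULL, billing_addr=NULL, account_addr=NULL (all NULL) → NULL
row_key=N82: shipping_addr=25 Hill Ln → 25 Hill Ln
row_key=N84: shipping_addr=NULL, billing_addr=NULL, account_addr=37 Hill Ln → 37 Hill Ln
row_key=N89: shipping_addr=NULL, billing_addr=10 Elm Ave → 10 Elm Ave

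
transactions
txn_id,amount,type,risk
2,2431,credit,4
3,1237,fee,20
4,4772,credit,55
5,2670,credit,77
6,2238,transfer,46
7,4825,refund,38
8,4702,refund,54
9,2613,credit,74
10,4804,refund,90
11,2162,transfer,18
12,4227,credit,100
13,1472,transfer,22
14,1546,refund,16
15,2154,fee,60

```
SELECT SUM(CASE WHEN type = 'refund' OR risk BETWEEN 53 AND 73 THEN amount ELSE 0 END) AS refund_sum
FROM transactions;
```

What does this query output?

22803

txn_id=2: ✗
txn_id=3: ✗
txn_id=4: ✓ → 4772
txn_id=5: ✗
txn_id=6: ✗
txn_id=7: ✓ → 4825
txn_id=8: ✓ → 4702
txn_id=9: ✗
txn_id=10: ✓ → 4804
txn_id=11: ✗
txn_id=12: ✗
txn_id=13: ✗
txn_id=14: ✓ → 1546
txn_id=15: ✓ → 2154
refund_sum = 4772 + 4825 + 4702 + 4804 + 1546 + 2154 = 22803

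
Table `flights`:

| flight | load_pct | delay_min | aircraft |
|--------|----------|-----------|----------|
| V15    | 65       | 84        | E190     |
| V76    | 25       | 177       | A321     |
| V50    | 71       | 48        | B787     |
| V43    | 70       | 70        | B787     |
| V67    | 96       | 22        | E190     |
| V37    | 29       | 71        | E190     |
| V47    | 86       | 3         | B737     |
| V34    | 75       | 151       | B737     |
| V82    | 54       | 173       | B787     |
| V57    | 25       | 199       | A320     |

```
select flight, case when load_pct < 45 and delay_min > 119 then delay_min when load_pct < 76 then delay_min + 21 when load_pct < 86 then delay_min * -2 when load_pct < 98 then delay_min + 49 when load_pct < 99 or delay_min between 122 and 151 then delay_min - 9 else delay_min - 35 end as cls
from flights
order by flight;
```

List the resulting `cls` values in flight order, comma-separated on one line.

flight=V15: load_pct < 76 → 105
flight=V34: load_pct < 76 → 172
flight=V37: load_pct < 76 → 92
flight=V43: load_pct < 76 → 91
flight=V47: load_pct < 98 → 52
flight=V50: load_pct < 76 → 69
flight=V57: load_pct < 45 and delay_min > 119 → 199
flight=V67: load_pct < 98 → 71
flight=V76: load_pct < 45 and delay_min > 119 → 177
flight=V82: load_pct < 76 → 194

105, 172, 92, 91, 52, 69, 199, 71, 177, 194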